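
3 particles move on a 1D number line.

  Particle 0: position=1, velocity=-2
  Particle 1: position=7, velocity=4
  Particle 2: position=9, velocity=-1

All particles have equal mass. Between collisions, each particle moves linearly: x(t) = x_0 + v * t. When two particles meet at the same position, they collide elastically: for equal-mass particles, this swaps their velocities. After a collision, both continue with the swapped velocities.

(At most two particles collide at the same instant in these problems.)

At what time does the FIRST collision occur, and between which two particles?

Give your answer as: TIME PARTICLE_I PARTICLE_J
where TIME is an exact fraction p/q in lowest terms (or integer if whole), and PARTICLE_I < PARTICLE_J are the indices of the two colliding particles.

Pair (0,1): pos 1,7 vel -2,4 -> not approaching (rel speed -6 <= 0)
Pair (1,2): pos 7,9 vel 4,-1 -> gap=2, closing at 5/unit, collide at t=2/5
Earliest collision: t=2/5 between 1 and 2

Answer: 2/5 1 2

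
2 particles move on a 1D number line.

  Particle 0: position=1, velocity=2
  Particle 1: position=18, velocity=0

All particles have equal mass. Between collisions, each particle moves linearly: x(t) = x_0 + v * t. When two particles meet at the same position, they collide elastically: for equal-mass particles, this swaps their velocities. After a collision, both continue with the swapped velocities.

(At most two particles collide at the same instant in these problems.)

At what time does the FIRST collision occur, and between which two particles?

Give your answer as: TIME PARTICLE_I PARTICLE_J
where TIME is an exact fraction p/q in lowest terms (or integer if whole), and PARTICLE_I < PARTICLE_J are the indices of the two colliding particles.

Pair (0,1): pos 1,18 vel 2,0 -> gap=17, closing at 2/unit, collide at t=17/2
Earliest collision: t=17/2 between 0 and 1

Answer: 17/2 0 1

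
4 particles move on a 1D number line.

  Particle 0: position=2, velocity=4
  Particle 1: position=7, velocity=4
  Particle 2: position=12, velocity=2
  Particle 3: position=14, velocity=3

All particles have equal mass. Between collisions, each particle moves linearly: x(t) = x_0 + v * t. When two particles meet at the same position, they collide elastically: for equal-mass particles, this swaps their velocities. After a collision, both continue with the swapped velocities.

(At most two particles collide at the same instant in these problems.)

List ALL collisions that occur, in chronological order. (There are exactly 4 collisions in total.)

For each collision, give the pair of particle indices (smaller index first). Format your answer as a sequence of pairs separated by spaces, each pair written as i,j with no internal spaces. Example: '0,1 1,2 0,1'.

Collision at t=5/2: particles 1 and 2 swap velocities; positions: p0=12 p1=17 p2=17 p3=43/2; velocities now: v0=4 v1=2 v2=4 v3=3
Collision at t=5: particles 0 and 1 swap velocities; positions: p0=22 p1=22 p2=27 p3=29; velocities now: v0=2 v1=4 v2=4 v3=3
Collision at t=7: particles 2 and 3 swap velocities; positions: p0=26 p1=30 p2=35 p3=35; velocities now: v0=2 v1=4 v2=3 v3=4
Collision at t=12: particles 1 and 2 swap velocities; positions: p0=36 p1=50 p2=50 p3=55; velocities now: v0=2 v1=3 v2=4 v3=4

Answer: 1,2 0,1 2,3 1,2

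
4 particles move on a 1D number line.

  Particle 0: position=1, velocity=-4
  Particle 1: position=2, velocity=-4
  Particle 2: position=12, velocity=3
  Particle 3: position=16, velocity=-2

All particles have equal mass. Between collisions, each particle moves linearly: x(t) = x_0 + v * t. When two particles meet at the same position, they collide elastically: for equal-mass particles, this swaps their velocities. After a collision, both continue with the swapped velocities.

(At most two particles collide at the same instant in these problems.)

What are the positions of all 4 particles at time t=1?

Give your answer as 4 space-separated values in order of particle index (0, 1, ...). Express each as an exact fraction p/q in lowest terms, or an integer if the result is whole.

Collision at t=4/5: particles 2 and 3 swap velocities; positions: p0=-11/5 p1=-6/5 p2=72/5 p3=72/5; velocities now: v0=-4 v1=-4 v2=-2 v3=3
Advance to t=1 (no further collisions before then); velocities: v0=-4 v1=-4 v2=-2 v3=3; positions = -3 -2 14 15

Answer: -3 -2 14 15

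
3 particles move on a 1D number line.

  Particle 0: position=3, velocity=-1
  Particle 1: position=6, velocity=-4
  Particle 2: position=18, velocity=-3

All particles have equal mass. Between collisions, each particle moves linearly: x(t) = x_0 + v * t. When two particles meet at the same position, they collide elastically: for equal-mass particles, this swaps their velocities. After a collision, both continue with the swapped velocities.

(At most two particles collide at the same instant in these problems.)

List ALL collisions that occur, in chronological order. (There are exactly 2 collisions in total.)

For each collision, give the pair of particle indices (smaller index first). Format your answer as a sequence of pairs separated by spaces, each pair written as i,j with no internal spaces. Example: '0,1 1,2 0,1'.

Collision at t=1: particles 0 and 1 swap velocities; positions: p0=2 p1=2 p2=15; velocities now: v0=-4 v1=-1 v2=-3
Collision at t=15/2: particles 1 and 2 swap velocities; positions: p0=-24 p1=-9/2 p2=-9/2; velocities now: v0=-4 v1=-3 v2=-1

Answer: 0,1 1,2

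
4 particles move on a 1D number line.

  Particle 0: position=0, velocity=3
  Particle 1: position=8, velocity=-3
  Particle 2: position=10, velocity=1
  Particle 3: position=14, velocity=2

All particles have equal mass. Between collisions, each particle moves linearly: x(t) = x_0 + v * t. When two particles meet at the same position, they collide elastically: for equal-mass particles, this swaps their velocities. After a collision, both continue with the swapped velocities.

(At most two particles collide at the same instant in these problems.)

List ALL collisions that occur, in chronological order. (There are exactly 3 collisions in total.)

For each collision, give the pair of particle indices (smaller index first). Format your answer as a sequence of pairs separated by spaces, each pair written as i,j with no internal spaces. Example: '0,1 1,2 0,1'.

Collision at t=4/3: particles 0 and 1 swap velocities; positions: p0=4 p1=4 p2=34/3 p3=50/3; velocities now: v0=-3 v1=3 v2=1 v3=2
Collision at t=5: particles 1 and 2 swap velocities; positions: p0=-7 p1=15 p2=15 p3=24; velocities now: v0=-3 v1=1 v2=3 v3=2
Collision at t=14: particles 2 and 3 swap velocities; positions: p0=-34 p1=24 p2=42 p3=42; velocities now: v0=-3 v1=1 v2=2 v3=3

Answer: 0,1 1,2 2,3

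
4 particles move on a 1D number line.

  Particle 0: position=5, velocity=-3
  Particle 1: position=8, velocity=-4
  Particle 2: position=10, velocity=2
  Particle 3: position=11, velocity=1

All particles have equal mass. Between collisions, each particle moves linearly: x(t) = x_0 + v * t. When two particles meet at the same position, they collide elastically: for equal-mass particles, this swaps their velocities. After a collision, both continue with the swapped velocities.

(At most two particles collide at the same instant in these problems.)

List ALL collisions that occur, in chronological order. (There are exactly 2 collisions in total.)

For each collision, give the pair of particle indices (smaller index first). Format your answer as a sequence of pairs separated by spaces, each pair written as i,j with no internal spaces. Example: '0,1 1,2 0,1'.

Answer: 2,3 0,1

Derivation:
Collision at t=1: particles 2 and 3 swap velocities; positions: p0=2 p1=4 p2=12 p3=12; velocities now: v0=-3 v1=-4 v2=1 v3=2
Collision at t=3: particles 0 and 1 swap velocities; positions: p0=-4 p1=-4 p2=14 p3=16; velocities now: v0=-4 v1=-3 v2=1 v3=2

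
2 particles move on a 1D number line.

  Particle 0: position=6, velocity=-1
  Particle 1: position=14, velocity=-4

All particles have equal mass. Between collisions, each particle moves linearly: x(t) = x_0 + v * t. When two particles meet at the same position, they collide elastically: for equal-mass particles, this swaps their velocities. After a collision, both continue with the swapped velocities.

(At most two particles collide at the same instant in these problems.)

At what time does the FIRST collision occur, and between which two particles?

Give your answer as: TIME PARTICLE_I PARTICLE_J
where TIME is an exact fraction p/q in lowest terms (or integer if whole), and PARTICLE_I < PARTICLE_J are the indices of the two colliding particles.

Pair (0,1): pos 6,14 vel -1,-4 -> gap=8, closing at 3/unit, collide at t=8/3
Earliest collision: t=8/3 between 0 and 1

Answer: 8/3 0 1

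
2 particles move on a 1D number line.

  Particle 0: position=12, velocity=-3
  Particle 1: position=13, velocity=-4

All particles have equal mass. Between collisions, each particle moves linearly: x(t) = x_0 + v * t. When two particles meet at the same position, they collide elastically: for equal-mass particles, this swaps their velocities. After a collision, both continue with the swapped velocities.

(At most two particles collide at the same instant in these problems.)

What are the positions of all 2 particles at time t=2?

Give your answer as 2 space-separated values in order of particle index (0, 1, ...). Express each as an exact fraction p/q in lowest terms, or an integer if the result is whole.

Collision at t=1: particles 0 and 1 swap velocities; positions: p0=9 p1=9; velocities now: v0=-4 v1=-3
Advance to t=2 (no further collisions before then); velocities: v0=-4 v1=-3; positions = 5 6

Answer: 5 6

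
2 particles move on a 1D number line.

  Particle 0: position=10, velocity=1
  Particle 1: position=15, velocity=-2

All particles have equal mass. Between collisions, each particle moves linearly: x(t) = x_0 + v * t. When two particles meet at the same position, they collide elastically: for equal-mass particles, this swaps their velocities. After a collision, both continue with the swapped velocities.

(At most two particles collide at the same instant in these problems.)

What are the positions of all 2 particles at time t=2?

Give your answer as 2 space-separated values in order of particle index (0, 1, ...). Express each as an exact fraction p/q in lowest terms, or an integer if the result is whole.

Collision at t=5/3: particles 0 and 1 swap velocities; positions: p0=35/3 p1=35/3; velocities now: v0=-2 v1=1
Advance to t=2 (no further collisions before then); velocities: v0=-2 v1=1; positions = 11 12

Answer: 11 12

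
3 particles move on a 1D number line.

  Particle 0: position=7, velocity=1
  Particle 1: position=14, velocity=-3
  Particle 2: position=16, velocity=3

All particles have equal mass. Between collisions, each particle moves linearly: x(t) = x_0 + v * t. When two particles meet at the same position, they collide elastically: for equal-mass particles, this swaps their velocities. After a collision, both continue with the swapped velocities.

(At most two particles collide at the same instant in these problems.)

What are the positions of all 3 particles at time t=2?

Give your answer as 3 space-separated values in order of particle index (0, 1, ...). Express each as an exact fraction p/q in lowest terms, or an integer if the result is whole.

Collision at t=7/4: particles 0 and 1 swap velocities; positions: p0=35/4 p1=35/4 p2=85/4; velocities now: v0=-3 v1=1 v2=3
Advance to t=2 (no further collisions before then); velocities: v0=-3 v1=1 v2=3; positions = 8 9 22

Answer: 8 9 22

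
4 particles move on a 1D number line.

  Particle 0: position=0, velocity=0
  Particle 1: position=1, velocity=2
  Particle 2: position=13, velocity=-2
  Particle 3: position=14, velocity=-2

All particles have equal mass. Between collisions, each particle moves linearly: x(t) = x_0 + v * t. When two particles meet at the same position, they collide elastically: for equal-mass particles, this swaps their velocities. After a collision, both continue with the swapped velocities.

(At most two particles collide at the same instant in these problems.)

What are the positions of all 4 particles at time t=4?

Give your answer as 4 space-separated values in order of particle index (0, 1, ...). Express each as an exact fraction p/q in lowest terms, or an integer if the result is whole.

Answer: 0 5 6 9

Derivation:
Collision at t=3: particles 1 and 2 swap velocities; positions: p0=0 p1=7 p2=7 p3=8; velocities now: v0=0 v1=-2 v2=2 v3=-2
Collision at t=13/4: particles 2 and 3 swap velocities; positions: p0=0 p1=13/2 p2=15/2 p3=15/2; velocities now: v0=0 v1=-2 v2=-2 v3=2
Advance to t=4 (no further collisions before then); velocities: v0=0 v1=-2 v2=-2 v3=2; positions = 0 5 6 9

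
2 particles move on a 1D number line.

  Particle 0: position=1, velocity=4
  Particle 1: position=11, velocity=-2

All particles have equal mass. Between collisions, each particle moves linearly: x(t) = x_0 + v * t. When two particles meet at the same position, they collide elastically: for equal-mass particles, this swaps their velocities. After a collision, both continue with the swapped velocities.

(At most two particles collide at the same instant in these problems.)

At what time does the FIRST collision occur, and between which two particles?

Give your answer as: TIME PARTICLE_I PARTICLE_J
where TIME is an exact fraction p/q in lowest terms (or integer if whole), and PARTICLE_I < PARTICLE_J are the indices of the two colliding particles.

Pair (0,1): pos 1,11 vel 4,-2 -> gap=10, closing at 6/unit, collide at t=5/3
Earliest collision: t=5/3 between 0 and 1

Answer: 5/3 0 1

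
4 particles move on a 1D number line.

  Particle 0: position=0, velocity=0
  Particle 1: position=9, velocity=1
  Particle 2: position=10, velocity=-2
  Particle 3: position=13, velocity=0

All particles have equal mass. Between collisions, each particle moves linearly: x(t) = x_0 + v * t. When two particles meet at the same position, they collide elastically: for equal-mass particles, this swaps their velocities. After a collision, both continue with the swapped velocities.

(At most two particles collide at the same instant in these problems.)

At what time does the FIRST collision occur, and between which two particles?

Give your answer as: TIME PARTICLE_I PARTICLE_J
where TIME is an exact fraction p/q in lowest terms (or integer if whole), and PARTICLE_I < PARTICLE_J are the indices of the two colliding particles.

Pair (0,1): pos 0,9 vel 0,1 -> not approaching (rel speed -1 <= 0)
Pair (1,2): pos 9,10 vel 1,-2 -> gap=1, closing at 3/unit, collide at t=1/3
Pair (2,3): pos 10,13 vel -2,0 -> not approaching (rel speed -2 <= 0)
Earliest collision: t=1/3 between 1 and 2

Answer: 1/3 1 2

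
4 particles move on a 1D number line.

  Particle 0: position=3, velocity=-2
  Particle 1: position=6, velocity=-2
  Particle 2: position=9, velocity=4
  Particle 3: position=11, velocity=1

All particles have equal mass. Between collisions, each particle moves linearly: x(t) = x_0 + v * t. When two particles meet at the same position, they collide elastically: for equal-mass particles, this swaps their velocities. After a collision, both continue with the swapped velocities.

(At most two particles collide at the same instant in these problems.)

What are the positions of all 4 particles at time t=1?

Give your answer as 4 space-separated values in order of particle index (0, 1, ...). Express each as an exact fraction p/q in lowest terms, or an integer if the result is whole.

Collision at t=2/3: particles 2 and 3 swap velocities; positions: p0=5/3 p1=14/3 p2=35/3 p3=35/3; velocities now: v0=-2 v1=-2 v2=1 v3=4
Advance to t=1 (no further collisions before then); velocities: v0=-2 v1=-2 v2=1 v3=4; positions = 1 4 12 13

Answer: 1 4 12 13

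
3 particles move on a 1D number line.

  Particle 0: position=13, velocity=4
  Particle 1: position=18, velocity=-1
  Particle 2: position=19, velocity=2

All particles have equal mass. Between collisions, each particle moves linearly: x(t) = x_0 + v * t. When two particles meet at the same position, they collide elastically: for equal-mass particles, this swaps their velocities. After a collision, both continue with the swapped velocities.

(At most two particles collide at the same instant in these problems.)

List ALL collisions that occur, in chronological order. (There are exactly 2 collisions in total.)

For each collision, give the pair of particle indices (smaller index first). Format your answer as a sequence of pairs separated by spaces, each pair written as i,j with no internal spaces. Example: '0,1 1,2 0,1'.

Answer: 0,1 1,2

Derivation:
Collision at t=1: particles 0 and 1 swap velocities; positions: p0=17 p1=17 p2=21; velocities now: v0=-1 v1=4 v2=2
Collision at t=3: particles 1 and 2 swap velocities; positions: p0=15 p1=25 p2=25; velocities now: v0=-1 v1=2 v2=4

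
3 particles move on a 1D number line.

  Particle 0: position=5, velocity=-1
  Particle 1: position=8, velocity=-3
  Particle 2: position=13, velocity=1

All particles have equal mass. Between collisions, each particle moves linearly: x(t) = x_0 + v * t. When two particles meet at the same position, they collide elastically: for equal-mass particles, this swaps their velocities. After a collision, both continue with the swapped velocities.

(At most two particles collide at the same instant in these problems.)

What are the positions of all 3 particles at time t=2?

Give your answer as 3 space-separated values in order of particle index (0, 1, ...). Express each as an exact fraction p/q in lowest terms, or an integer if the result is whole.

Answer: 2 3 15

Derivation:
Collision at t=3/2: particles 0 and 1 swap velocities; positions: p0=7/2 p1=7/2 p2=29/2; velocities now: v0=-3 v1=-1 v2=1
Advance to t=2 (no further collisions before then); velocities: v0=-3 v1=-1 v2=1; positions = 2 3 15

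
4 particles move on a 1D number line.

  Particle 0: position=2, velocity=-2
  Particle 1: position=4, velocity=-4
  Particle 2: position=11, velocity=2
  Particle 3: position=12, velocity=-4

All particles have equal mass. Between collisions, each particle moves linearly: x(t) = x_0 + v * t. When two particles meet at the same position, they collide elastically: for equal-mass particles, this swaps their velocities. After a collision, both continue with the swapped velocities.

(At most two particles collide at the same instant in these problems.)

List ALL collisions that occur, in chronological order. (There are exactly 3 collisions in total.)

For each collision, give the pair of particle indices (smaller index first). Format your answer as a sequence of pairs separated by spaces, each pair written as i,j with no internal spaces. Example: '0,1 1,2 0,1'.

Collision at t=1/6: particles 2 and 3 swap velocities; positions: p0=5/3 p1=10/3 p2=34/3 p3=34/3; velocities now: v0=-2 v1=-4 v2=-4 v3=2
Collision at t=1: particles 0 and 1 swap velocities; positions: p0=0 p1=0 p2=8 p3=13; velocities now: v0=-4 v1=-2 v2=-4 v3=2
Collision at t=5: particles 1 and 2 swap velocities; positions: p0=-16 p1=-8 p2=-8 p3=21; velocities now: v0=-4 v1=-4 v2=-2 v3=2

Answer: 2,3 0,1 1,2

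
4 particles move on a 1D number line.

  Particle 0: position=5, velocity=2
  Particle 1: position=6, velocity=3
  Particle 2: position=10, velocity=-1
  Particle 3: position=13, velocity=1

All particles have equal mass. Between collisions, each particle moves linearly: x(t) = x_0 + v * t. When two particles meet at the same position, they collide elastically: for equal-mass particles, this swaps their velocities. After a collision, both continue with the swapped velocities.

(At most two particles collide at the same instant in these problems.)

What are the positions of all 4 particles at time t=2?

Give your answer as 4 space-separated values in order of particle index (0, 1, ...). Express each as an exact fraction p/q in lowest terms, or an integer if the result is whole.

Answer: 8 9 12 15

Derivation:
Collision at t=1: particles 1 and 2 swap velocities; positions: p0=7 p1=9 p2=9 p3=14; velocities now: v0=2 v1=-1 v2=3 v3=1
Collision at t=5/3: particles 0 and 1 swap velocities; positions: p0=25/3 p1=25/3 p2=11 p3=44/3; velocities now: v0=-1 v1=2 v2=3 v3=1
Advance to t=2 (no further collisions before then); velocities: v0=-1 v1=2 v2=3 v3=1; positions = 8 9 12 15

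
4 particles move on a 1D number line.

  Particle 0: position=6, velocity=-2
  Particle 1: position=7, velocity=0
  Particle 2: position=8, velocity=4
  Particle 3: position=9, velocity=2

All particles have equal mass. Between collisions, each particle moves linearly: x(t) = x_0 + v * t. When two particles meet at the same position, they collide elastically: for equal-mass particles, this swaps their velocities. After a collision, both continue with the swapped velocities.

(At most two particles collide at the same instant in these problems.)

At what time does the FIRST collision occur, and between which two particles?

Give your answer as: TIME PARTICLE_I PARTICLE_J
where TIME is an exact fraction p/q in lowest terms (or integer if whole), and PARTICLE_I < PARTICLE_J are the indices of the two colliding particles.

Pair (0,1): pos 6,7 vel -2,0 -> not approaching (rel speed -2 <= 0)
Pair (1,2): pos 7,8 vel 0,4 -> not approaching (rel speed -4 <= 0)
Pair (2,3): pos 8,9 vel 4,2 -> gap=1, closing at 2/unit, collide at t=1/2
Earliest collision: t=1/2 between 2 and 3

Answer: 1/2 2 3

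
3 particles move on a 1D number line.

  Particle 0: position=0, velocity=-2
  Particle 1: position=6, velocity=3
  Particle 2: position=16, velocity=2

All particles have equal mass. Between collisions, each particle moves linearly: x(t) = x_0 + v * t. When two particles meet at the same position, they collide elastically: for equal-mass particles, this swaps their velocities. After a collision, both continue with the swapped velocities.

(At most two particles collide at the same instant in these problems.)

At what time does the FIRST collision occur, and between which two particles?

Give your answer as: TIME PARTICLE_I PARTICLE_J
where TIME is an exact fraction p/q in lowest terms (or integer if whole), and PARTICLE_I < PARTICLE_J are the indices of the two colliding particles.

Pair (0,1): pos 0,6 vel -2,3 -> not approaching (rel speed -5 <= 0)
Pair (1,2): pos 6,16 vel 3,2 -> gap=10, closing at 1/unit, collide at t=10
Earliest collision: t=10 between 1 and 2

Answer: 10 1 2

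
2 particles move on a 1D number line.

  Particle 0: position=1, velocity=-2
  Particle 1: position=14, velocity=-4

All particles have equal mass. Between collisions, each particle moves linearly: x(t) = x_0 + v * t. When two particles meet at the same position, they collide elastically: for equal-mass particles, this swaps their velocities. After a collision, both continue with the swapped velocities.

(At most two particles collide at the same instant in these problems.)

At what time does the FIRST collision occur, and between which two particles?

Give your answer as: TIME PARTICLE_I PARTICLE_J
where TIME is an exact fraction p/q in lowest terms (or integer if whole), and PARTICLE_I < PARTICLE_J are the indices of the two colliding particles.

Answer: 13/2 0 1

Derivation:
Pair (0,1): pos 1,14 vel -2,-4 -> gap=13, closing at 2/unit, collide at t=13/2
Earliest collision: t=13/2 between 0 and 1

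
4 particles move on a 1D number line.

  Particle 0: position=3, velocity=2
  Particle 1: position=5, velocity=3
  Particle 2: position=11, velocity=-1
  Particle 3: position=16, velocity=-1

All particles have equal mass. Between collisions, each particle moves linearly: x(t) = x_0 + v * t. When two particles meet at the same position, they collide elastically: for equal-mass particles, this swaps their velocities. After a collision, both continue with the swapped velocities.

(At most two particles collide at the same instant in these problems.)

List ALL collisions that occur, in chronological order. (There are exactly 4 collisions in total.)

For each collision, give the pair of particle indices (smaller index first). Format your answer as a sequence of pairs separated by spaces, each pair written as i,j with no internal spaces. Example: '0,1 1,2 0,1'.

Answer: 1,2 0,1 2,3 1,2

Derivation:
Collision at t=3/2: particles 1 and 2 swap velocities; positions: p0=6 p1=19/2 p2=19/2 p3=29/2; velocities now: v0=2 v1=-1 v2=3 v3=-1
Collision at t=8/3: particles 0 and 1 swap velocities; positions: p0=25/3 p1=25/3 p2=13 p3=40/3; velocities now: v0=-1 v1=2 v2=3 v3=-1
Collision at t=11/4: particles 2 and 3 swap velocities; positions: p0=33/4 p1=17/2 p2=53/4 p3=53/4; velocities now: v0=-1 v1=2 v2=-1 v3=3
Collision at t=13/3: particles 1 and 2 swap velocities; positions: p0=20/3 p1=35/3 p2=35/3 p3=18; velocities now: v0=-1 v1=-1 v2=2 v3=3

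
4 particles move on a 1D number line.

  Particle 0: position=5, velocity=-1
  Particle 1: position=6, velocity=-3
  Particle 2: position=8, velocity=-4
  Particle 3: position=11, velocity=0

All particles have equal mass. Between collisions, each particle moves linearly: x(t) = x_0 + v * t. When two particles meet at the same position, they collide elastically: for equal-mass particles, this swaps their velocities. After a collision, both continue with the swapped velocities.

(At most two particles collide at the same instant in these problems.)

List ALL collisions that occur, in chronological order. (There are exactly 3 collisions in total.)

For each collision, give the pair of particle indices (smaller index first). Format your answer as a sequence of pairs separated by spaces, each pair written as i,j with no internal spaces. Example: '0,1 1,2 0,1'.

Answer: 0,1 1,2 0,1

Derivation:
Collision at t=1/2: particles 0 and 1 swap velocities; positions: p0=9/2 p1=9/2 p2=6 p3=11; velocities now: v0=-3 v1=-1 v2=-4 v3=0
Collision at t=1: particles 1 and 2 swap velocities; positions: p0=3 p1=4 p2=4 p3=11; velocities now: v0=-3 v1=-4 v2=-1 v3=0
Collision at t=2: particles 0 and 1 swap velocities; positions: p0=0 p1=0 p2=3 p3=11; velocities now: v0=-4 v1=-3 v2=-1 v3=0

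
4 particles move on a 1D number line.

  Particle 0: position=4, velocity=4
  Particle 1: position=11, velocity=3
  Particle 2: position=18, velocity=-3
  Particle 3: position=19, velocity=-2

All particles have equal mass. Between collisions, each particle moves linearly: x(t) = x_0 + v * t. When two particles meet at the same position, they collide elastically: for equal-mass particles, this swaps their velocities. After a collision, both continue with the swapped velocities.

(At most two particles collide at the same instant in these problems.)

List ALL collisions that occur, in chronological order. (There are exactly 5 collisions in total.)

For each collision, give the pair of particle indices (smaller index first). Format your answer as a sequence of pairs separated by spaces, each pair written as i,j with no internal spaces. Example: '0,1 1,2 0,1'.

Collision at t=7/6: particles 1 and 2 swap velocities; positions: p0=26/3 p1=29/2 p2=29/2 p3=50/3; velocities now: v0=4 v1=-3 v2=3 v3=-2
Collision at t=8/5: particles 2 and 3 swap velocities; positions: p0=52/5 p1=66/5 p2=79/5 p3=79/5; velocities now: v0=4 v1=-3 v2=-2 v3=3
Collision at t=2: particles 0 and 1 swap velocities; positions: p0=12 p1=12 p2=15 p3=17; velocities now: v0=-3 v1=4 v2=-2 v3=3
Collision at t=5/2: particles 1 and 2 swap velocities; positions: p0=21/2 p1=14 p2=14 p3=37/2; velocities now: v0=-3 v1=-2 v2=4 v3=3
Collision at t=7: particles 2 and 3 swap velocities; positions: p0=-3 p1=5 p2=32 p3=32; velocities now: v0=-3 v1=-2 v2=3 v3=4

Answer: 1,2 2,3 0,1 1,2 2,3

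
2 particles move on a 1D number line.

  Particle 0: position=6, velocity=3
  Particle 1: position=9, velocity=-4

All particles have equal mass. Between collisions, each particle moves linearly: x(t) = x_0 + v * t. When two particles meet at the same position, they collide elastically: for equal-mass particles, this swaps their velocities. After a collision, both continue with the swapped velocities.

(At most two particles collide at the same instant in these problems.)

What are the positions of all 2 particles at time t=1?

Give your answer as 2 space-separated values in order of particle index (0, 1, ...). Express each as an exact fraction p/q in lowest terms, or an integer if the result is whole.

Collision at t=3/7: particles 0 and 1 swap velocities; positions: p0=51/7 p1=51/7; velocities now: v0=-4 v1=3
Advance to t=1 (no further collisions before then); velocities: v0=-4 v1=3; positions = 5 9

Answer: 5 9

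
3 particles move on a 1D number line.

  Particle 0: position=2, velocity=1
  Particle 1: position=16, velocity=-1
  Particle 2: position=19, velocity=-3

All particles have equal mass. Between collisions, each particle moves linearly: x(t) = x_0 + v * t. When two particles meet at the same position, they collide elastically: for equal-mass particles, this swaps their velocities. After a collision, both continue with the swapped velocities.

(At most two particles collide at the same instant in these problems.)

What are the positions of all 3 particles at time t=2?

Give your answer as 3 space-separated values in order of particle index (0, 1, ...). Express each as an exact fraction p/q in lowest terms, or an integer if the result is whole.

Answer: 4 13 14

Derivation:
Collision at t=3/2: particles 1 and 2 swap velocities; positions: p0=7/2 p1=29/2 p2=29/2; velocities now: v0=1 v1=-3 v2=-1
Advance to t=2 (no further collisions before then); velocities: v0=1 v1=-3 v2=-1; positions = 4 13 14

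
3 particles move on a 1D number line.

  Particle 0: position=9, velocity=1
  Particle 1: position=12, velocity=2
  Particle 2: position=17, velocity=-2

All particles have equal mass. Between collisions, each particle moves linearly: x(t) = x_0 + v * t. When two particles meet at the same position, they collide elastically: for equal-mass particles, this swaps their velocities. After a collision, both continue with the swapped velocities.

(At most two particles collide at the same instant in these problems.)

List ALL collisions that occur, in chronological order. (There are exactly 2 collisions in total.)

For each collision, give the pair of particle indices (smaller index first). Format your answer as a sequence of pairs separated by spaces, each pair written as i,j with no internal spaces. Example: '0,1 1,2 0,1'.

Answer: 1,2 0,1

Derivation:
Collision at t=5/4: particles 1 and 2 swap velocities; positions: p0=41/4 p1=29/2 p2=29/2; velocities now: v0=1 v1=-2 v2=2
Collision at t=8/3: particles 0 and 1 swap velocities; positions: p0=35/3 p1=35/3 p2=52/3; velocities now: v0=-2 v1=1 v2=2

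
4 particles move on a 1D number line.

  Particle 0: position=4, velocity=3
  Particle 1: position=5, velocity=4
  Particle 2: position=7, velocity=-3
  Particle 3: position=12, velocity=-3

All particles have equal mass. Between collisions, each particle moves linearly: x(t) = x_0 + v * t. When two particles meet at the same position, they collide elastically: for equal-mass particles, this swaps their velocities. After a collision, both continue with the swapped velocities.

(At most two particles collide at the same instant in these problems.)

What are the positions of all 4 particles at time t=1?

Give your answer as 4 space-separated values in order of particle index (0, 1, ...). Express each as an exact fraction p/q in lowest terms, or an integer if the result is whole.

Answer: 4 7 9 9

Derivation:
Collision at t=2/7: particles 1 and 2 swap velocities; positions: p0=34/7 p1=43/7 p2=43/7 p3=78/7; velocities now: v0=3 v1=-3 v2=4 v3=-3
Collision at t=1/2: particles 0 and 1 swap velocities; positions: p0=11/2 p1=11/2 p2=7 p3=21/2; velocities now: v0=-3 v1=3 v2=4 v3=-3
Collision at t=1: particles 2 and 3 swap velocities; positions: p0=4 p1=7 p2=9 p3=9; velocities now: v0=-3 v1=3 v2=-3 v3=4
Advance to t=1 (no further collisions before then); velocities: v0=-3 v1=3 v2=-3 v3=4; positions = 4 7 9 9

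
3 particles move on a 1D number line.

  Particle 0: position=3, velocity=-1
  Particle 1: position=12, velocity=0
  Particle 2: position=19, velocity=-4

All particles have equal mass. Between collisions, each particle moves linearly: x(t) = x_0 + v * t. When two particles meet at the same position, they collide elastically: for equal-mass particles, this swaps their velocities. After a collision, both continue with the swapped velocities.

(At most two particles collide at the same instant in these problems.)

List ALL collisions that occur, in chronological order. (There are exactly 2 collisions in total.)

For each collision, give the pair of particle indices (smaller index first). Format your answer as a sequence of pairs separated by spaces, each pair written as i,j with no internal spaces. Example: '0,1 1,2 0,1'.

Answer: 1,2 0,1

Derivation:
Collision at t=7/4: particles 1 and 2 swap velocities; positions: p0=5/4 p1=12 p2=12; velocities now: v0=-1 v1=-4 v2=0
Collision at t=16/3: particles 0 and 1 swap velocities; positions: p0=-7/3 p1=-7/3 p2=12; velocities now: v0=-4 v1=-1 v2=0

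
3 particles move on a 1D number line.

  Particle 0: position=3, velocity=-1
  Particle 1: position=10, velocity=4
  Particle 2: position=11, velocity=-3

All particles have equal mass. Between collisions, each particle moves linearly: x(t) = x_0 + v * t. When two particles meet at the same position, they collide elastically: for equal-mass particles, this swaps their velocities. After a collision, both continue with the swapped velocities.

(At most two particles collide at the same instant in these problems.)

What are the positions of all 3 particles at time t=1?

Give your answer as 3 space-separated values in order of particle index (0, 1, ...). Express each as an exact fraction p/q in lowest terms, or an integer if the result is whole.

Collision at t=1/7: particles 1 and 2 swap velocities; positions: p0=20/7 p1=74/7 p2=74/7; velocities now: v0=-1 v1=-3 v2=4
Advance to t=1 (no further collisions before then); velocities: v0=-1 v1=-3 v2=4; positions = 2 8 14

Answer: 2 8 14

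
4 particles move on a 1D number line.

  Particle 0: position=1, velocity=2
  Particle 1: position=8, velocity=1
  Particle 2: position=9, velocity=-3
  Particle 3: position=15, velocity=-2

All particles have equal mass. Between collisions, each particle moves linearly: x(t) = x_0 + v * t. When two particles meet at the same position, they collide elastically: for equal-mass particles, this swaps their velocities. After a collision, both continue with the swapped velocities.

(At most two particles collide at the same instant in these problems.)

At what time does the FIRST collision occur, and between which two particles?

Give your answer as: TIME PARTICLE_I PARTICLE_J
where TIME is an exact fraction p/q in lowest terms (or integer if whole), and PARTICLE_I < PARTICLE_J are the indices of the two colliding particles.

Pair (0,1): pos 1,8 vel 2,1 -> gap=7, closing at 1/unit, collide at t=7
Pair (1,2): pos 8,9 vel 1,-3 -> gap=1, closing at 4/unit, collide at t=1/4
Pair (2,3): pos 9,15 vel -3,-2 -> not approaching (rel speed -1 <= 0)
Earliest collision: t=1/4 between 1 and 2

Answer: 1/4 1 2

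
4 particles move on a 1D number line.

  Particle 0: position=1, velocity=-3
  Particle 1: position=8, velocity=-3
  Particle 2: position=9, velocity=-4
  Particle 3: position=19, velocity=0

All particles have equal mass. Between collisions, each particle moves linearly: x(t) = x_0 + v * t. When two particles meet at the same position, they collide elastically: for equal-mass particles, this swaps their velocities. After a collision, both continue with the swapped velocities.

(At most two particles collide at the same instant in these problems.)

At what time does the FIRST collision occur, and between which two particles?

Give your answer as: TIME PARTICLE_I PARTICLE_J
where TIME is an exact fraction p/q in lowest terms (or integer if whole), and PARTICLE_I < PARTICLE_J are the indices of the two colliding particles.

Pair (0,1): pos 1,8 vel -3,-3 -> not approaching (rel speed 0 <= 0)
Pair (1,2): pos 8,9 vel -3,-4 -> gap=1, closing at 1/unit, collide at t=1
Pair (2,3): pos 9,19 vel -4,0 -> not approaching (rel speed -4 <= 0)
Earliest collision: t=1 between 1 and 2

Answer: 1 1 2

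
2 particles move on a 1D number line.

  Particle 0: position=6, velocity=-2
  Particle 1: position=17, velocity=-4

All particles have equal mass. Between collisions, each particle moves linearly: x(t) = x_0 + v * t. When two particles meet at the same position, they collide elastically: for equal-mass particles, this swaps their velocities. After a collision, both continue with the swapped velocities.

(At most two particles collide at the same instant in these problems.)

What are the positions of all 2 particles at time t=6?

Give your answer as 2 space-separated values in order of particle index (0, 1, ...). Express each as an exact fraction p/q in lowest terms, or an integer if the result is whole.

Answer: -7 -6

Derivation:
Collision at t=11/2: particles 0 and 1 swap velocities; positions: p0=-5 p1=-5; velocities now: v0=-4 v1=-2
Advance to t=6 (no further collisions before then); velocities: v0=-4 v1=-2; positions = -7 -6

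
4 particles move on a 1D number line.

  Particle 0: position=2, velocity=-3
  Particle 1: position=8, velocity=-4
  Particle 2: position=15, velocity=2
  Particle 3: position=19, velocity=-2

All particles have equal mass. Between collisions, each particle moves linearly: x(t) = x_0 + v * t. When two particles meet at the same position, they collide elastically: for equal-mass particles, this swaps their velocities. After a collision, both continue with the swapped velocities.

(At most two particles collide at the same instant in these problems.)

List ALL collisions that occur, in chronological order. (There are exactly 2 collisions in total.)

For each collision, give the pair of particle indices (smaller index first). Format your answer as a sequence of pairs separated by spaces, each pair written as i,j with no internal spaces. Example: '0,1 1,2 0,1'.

Answer: 2,3 0,1

Derivation:
Collision at t=1: particles 2 and 3 swap velocities; positions: p0=-1 p1=4 p2=17 p3=17; velocities now: v0=-3 v1=-4 v2=-2 v3=2
Collision at t=6: particles 0 and 1 swap velocities; positions: p0=-16 p1=-16 p2=7 p3=27; velocities now: v0=-4 v1=-3 v2=-2 v3=2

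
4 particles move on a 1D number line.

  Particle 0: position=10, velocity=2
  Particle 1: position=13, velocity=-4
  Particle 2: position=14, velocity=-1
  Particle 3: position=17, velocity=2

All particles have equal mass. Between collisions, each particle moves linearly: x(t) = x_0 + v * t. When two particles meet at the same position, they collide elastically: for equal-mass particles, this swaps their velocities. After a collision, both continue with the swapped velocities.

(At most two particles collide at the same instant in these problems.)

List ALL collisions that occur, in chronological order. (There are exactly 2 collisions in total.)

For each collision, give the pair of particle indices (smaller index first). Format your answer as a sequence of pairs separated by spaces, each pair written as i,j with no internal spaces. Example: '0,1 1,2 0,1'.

Answer: 0,1 1,2

Derivation:
Collision at t=1/2: particles 0 and 1 swap velocities; positions: p0=11 p1=11 p2=27/2 p3=18; velocities now: v0=-4 v1=2 v2=-1 v3=2
Collision at t=4/3: particles 1 and 2 swap velocities; positions: p0=23/3 p1=38/3 p2=38/3 p3=59/3; velocities now: v0=-4 v1=-1 v2=2 v3=2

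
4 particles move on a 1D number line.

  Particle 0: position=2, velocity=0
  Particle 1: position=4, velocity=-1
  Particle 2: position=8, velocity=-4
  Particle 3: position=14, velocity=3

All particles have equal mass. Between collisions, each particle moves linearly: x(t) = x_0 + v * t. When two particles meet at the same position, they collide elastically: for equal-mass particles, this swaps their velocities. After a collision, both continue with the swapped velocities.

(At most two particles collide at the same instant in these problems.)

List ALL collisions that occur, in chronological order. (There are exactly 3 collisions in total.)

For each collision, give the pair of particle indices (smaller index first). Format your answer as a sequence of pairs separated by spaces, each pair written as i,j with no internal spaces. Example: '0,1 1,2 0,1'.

Answer: 1,2 0,1 1,2

Derivation:
Collision at t=4/3: particles 1 and 2 swap velocities; positions: p0=2 p1=8/3 p2=8/3 p3=18; velocities now: v0=0 v1=-4 v2=-1 v3=3
Collision at t=3/2: particles 0 and 1 swap velocities; positions: p0=2 p1=2 p2=5/2 p3=37/2; velocities now: v0=-4 v1=0 v2=-1 v3=3
Collision at t=2: particles 1 and 2 swap velocities; positions: p0=0 p1=2 p2=2 p3=20; velocities now: v0=-4 v1=-1 v2=0 v3=3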